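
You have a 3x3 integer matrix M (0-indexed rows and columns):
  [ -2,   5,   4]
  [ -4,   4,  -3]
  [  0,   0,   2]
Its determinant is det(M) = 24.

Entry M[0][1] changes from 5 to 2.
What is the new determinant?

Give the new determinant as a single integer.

det is linear in row 0: changing M[0][1] by delta changes det by delta * cofactor(0,1).
Cofactor C_01 = (-1)^(0+1) * minor(0,1) = 8
Entry delta = 2 - 5 = -3
Det delta = -3 * 8 = -24
New det = 24 + -24 = 0

Answer: 0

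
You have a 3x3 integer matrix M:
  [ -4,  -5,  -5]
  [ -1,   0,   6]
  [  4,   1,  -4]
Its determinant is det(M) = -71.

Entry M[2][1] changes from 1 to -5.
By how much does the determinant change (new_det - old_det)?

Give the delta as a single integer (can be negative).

Answer: -174

Derivation:
Cofactor C_21 = 29
Entry delta = -5 - 1 = -6
Det delta = entry_delta * cofactor = -6 * 29 = -174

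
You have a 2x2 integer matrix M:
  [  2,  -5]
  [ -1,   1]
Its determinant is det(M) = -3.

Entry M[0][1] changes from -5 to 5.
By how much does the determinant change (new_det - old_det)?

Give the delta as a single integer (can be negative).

Answer: 10

Derivation:
Cofactor C_01 = 1
Entry delta = 5 - -5 = 10
Det delta = entry_delta * cofactor = 10 * 1 = 10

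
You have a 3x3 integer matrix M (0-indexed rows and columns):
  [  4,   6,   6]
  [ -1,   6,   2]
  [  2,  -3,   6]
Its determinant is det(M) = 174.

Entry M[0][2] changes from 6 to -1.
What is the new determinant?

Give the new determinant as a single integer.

Answer: 237

Derivation:
det is linear in row 0: changing M[0][2] by delta changes det by delta * cofactor(0,2).
Cofactor C_02 = (-1)^(0+2) * minor(0,2) = -9
Entry delta = -1 - 6 = -7
Det delta = -7 * -9 = 63
New det = 174 + 63 = 237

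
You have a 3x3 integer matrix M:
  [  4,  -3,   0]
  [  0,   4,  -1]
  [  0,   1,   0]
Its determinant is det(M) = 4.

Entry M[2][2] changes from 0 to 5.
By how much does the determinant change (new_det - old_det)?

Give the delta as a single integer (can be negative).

Answer: 80

Derivation:
Cofactor C_22 = 16
Entry delta = 5 - 0 = 5
Det delta = entry_delta * cofactor = 5 * 16 = 80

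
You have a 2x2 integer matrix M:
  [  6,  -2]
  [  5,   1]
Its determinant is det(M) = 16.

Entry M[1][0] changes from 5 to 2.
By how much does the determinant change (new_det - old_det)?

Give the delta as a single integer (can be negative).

Answer: -6

Derivation:
Cofactor C_10 = 2
Entry delta = 2 - 5 = -3
Det delta = entry_delta * cofactor = -3 * 2 = -6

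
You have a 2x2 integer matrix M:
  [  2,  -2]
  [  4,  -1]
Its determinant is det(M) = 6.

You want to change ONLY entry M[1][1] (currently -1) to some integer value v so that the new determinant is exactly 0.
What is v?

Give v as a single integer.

Answer: -4

Derivation:
det is linear in entry M[1][1]: det = old_det + (v - -1) * C_11
Cofactor C_11 = 2
Want det = 0: 6 + (v - -1) * 2 = 0
  (v - -1) = -6 / 2 = -3
  v = -1 + (-3) = -4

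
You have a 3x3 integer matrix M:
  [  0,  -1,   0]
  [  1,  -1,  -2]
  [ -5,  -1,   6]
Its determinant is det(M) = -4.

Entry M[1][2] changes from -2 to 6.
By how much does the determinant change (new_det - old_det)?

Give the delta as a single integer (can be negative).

Answer: 40

Derivation:
Cofactor C_12 = 5
Entry delta = 6 - -2 = 8
Det delta = entry_delta * cofactor = 8 * 5 = 40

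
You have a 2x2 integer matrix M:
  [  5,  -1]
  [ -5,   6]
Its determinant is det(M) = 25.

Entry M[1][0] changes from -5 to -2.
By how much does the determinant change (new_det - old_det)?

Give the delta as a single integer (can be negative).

Answer: 3

Derivation:
Cofactor C_10 = 1
Entry delta = -2 - -5 = 3
Det delta = entry_delta * cofactor = 3 * 1 = 3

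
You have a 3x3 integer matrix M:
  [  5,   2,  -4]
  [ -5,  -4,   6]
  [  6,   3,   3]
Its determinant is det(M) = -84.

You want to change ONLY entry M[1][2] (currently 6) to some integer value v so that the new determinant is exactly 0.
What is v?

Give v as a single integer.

det is linear in entry M[1][2]: det = old_det + (v - 6) * C_12
Cofactor C_12 = -3
Want det = 0: -84 + (v - 6) * -3 = 0
  (v - 6) = 84 / -3 = -28
  v = 6 + (-28) = -22

Answer: -22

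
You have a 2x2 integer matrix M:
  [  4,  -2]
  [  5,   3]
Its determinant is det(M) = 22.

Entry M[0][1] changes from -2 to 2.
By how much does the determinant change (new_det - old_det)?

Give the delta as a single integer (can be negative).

Answer: -20

Derivation:
Cofactor C_01 = -5
Entry delta = 2 - -2 = 4
Det delta = entry_delta * cofactor = 4 * -5 = -20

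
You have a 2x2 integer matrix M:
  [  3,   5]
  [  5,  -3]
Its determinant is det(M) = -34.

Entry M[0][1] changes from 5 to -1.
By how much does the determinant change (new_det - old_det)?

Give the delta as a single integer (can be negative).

Answer: 30

Derivation:
Cofactor C_01 = -5
Entry delta = -1 - 5 = -6
Det delta = entry_delta * cofactor = -6 * -5 = 30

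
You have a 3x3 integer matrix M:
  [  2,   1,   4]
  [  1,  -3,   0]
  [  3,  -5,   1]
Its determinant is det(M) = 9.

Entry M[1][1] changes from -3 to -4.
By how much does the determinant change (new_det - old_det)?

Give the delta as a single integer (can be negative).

Cofactor C_11 = -10
Entry delta = -4 - -3 = -1
Det delta = entry_delta * cofactor = -1 * -10 = 10

Answer: 10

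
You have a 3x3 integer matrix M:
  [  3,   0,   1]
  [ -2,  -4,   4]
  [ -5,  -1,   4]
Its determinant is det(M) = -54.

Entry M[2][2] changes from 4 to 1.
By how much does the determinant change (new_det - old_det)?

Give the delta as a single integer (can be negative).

Answer: 36

Derivation:
Cofactor C_22 = -12
Entry delta = 1 - 4 = -3
Det delta = entry_delta * cofactor = -3 * -12 = 36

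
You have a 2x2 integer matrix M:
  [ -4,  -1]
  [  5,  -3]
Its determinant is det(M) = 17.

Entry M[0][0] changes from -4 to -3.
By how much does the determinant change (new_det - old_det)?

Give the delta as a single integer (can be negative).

Answer: -3

Derivation:
Cofactor C_00 = -3
Entry delta = -3 - -4 = 1
Det delta = entry_delta * cofactor = 1 * -3 = -3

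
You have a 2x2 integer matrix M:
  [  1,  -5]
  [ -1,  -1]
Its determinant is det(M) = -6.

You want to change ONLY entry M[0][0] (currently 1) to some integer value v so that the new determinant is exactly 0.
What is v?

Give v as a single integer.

Answer: -5

Derivation:
det is linear in entry M[0][0]: det = old_det + (v - 1) * C_00
Cofactor C_00 = -1
Want det = 0: -6 + (v - 1) * -1 = 0
  (v - 1) = 6 / -1 = -6
  v = 1 + (-6) = -5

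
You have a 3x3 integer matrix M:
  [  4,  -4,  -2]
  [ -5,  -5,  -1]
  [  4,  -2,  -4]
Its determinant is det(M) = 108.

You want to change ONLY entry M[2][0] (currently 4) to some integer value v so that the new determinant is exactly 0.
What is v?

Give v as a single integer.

Answer: 22

Derivation:
det is linear in entry M[2][0]: det = old_det + (v - 4) * C_20
Cofactor C_20 = -6
Want det = 0: 108 + (v - 4) * -6 = 0
  (v - 4) = -108 / -6 = 18
  v = 4 + (18) = 22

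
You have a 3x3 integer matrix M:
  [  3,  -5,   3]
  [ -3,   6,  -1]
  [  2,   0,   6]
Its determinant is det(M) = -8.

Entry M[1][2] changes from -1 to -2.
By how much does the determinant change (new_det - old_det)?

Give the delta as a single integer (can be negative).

Answer: 10

Derivation:
Cofactor C_12 = -10
Entry delta = -2 - -1 = -1
Det delta = entry_delta * cofactor = -1 * -10 = 10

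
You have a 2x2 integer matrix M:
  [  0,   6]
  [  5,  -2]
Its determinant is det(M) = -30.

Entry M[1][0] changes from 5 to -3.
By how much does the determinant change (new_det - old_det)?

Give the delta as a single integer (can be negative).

Answer: 48

Derivation:
Cofactor C_10 = -6
Entry delta = -3 - 5 = -8
Det delta = entry_delta * cofactor = -8 * -6 = 48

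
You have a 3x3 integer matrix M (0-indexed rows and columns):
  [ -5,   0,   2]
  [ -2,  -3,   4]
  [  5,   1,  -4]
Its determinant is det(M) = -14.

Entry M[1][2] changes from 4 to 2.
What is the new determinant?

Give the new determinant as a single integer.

det is linear in row 1: changing M[1][2] by delta changes det by delta * cofactor(1,2).
Cofactor C_12 = (-1)^(1+2) * minor(1,2) = 5
Entry delta = 2 - 4 = -2
Det delta = -2 * 5 = -10
New det = -14 + -10 = -24

Answer: -24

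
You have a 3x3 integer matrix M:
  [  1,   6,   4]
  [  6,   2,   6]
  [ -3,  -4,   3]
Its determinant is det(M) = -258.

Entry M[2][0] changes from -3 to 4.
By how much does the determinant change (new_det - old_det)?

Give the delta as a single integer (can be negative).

Cofactor C_20 = 28
Entry delta = 4 - -3 = 7
Det delta = entry_delta * cofactor = 7 * 28 = 196

Answer: 196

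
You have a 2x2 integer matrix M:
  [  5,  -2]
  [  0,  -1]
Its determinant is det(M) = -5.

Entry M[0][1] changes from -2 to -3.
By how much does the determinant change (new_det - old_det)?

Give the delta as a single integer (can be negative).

Answer: 0

Derivation:
Cofactor C_01 = 0
Entry delta = -3 - -2 = -1
Det delta = entry_delta * cofactor = -1 * 0 = 0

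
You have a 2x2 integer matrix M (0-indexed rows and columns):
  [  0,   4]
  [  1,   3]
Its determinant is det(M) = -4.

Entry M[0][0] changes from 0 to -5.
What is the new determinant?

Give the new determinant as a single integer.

det is linear in row 0: changing M[0][0] by delta changes det by delta * cofactor(0,0).
Cofactor C_00 = (-1)^(0+0) * minor(0,0) = 3
Entry delta = -5 - 0 = -5
Det delta = -5 * 3 = -15
New det = -4 + -15 = -19

Answer: -19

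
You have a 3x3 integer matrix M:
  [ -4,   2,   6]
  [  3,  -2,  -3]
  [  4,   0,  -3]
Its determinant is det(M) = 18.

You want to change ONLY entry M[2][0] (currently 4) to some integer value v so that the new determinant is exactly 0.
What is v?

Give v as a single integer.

det is linear in entry M[2][0]: det = old_det + (v - 4) * C_20
Cofactor C_20 = 6
Want det = 0: 18 + (v - 4) * 6 = 0
  (v - 4) = -18 / 6 = -3
  v = 4 + (-3) = 1

Answer: 1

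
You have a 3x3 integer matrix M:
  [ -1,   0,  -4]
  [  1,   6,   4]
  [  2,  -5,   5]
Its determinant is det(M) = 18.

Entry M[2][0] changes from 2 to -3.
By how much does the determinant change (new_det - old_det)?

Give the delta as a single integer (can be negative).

Answer: -120

Derivation:
Cofactor C_20 = 24
Entry delta = -3 - 2 = -5
Det delta = entry_delta * cofactor = -5 * 24 = -120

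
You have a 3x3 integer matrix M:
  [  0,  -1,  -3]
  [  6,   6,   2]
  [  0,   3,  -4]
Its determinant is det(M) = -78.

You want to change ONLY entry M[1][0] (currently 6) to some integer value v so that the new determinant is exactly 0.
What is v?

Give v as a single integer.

det is linear in entry M[1][0]: det = old_det + (v - 6) * C_10
Cofactor C_10 = -13
Want det = 0: -78 + (v - 6) * -13 = 0
  (v - 6) = 78 / -13 = -6
  v = 6 + (-6) = 0

Answer: 0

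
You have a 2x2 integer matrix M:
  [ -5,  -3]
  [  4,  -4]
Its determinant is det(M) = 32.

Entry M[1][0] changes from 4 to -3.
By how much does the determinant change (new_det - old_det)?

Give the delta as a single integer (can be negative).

Cofactor C_10 = 3
Entry delta = -3 - 4 = -7
Det delta = entry_delta * cofactor = -7 * 3 = -21

Answer: -21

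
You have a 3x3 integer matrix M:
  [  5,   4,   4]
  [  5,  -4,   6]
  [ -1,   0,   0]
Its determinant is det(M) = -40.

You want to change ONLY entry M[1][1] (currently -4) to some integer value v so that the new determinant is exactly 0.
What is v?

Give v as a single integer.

Answer: 6

Derivation:
det is linear in entry M[1][1]: det = old_det + (v - -4) * C_11
Cofactor C_11 = 4
Want det = 0: -40 + (v - -4) * 4 = 0
  (v - -4) = 40 / 4 = 10
  v = -4 + (10) = 6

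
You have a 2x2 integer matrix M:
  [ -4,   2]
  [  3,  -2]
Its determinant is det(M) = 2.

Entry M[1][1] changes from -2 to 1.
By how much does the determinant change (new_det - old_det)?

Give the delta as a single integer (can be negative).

Cofactor C_11 = -4
Entry delta = 1 - -2 = 3
Det delta = entry_delta * cofactor = 3 * -4 = -12

Answer: -12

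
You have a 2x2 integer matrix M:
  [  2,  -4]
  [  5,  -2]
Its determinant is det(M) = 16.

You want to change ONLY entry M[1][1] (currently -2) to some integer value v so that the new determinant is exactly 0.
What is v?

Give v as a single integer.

det is linear in entry M[1][1]: det = old_det + (v - -2) * C_11
Cofactor C_11 = 2
Want det = 0: 16 + (v - -2) * 2 = 0
  (v - -2) = -16 / 2 = -8
  v = -2 + (-8) = -10

Answer: -10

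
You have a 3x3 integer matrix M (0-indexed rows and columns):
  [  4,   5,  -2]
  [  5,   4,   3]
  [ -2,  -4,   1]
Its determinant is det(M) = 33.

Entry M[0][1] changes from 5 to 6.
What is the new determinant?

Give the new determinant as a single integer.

Answer: 22

Derivation:
det is linear in row 0: changing M[0][1] by delta changes det by delta * cofactor(0,1).
Cofactor C_01 = (-1)^(0+1) * minor(0,1) = -11
Entry delta = 6 - 5 = 1
Det delta = 1 * -11 = -11
New det = 33 + -11 = 22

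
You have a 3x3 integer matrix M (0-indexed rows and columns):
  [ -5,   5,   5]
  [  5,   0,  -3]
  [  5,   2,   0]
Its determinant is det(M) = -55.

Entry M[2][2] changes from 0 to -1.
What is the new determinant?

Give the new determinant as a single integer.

Answer: -30

Derivation:
det is linear in row 2: changing M[2][2] by delta changes det by delta * cofactor(2,2).
Cofactor C_22 = (-1)^(2+2) * minor(2,2) = -25
Entry delta = -1 - 0 = -1
Det delta = -1 * -25 = 25
New det = -55 + 25 = -30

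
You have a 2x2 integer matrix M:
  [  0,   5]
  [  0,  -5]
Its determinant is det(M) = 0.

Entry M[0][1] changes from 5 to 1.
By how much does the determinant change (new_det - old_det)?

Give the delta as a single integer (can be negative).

Answer: 0

Derivation:
Cofactor C_01 = 0
Entry delta = 1 - 5 = -4
Det delta = entry_delta * cofactor = -4 * 0 = 0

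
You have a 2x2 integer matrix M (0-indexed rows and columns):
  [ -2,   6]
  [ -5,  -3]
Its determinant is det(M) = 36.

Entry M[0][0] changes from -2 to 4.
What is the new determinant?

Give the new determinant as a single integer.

Answer: 18

Derivation:
det is linear in row 0: changing M[0][0] by delta changes det by delta * cofactor(0,0).
Cofactor C_00 = (-1)^(0+0) * minor(0,0) = -3
Entry delta = 4 - -2 = 6
Det delta = 6 * -3 = -18
New det = 36 + -18 = 18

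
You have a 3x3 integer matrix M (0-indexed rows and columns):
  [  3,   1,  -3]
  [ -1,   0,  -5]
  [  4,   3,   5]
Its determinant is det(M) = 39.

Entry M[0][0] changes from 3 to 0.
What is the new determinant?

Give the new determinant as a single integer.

det is linear in row 0: changing M[0][0] by delta changes det by delta * cofactor(0,0).
Cofactor C_00 = (-1)^(0+0) * minor(0,0) = 15
Entry delta = 0 - 3 = -3
Det delta = -3 * 15 = -45
New det = 39 + -45 = -6

Answer: -6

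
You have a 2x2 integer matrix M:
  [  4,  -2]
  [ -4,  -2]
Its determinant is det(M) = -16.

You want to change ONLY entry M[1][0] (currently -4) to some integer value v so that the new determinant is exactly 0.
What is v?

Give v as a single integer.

Answer: 4

Derivation:
det is linear in entry M[1][0]: det = old_det + (v - -4) * C_10
Cofactor C_10 = 2
Want det = 0: -16 + (v - -4) * 2 = 0
  (v - -4) = 16 / 2 = 8
  v = -4 + (8) = 4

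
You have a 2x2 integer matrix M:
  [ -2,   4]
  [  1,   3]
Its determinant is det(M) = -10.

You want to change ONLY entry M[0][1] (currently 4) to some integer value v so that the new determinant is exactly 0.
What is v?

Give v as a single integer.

Answer: -6

Derivation:
det is linear in entry M[0][1]: det = old_det + (v - 4) * C_01
Cofactor C_01 = -1
Want det = 0: -10 + (v - 4) * -1 = 0
  (v - 4) = 10 / -1 = -10
  v = 4 + (-10) = -6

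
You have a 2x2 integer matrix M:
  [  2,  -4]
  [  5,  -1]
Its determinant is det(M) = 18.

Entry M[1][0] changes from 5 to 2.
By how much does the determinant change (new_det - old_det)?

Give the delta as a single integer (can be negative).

Answer: -12

Derivation:
Cofactor C_10 = 4
Entry delta = 2 - 5 = -3
Det delta = entry_delta * cofactor = -3 * 4 = -12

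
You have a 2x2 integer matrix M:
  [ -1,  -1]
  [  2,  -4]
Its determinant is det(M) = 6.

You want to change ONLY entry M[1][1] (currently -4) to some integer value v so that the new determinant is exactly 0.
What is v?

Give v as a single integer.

det is linear in entry M[1][1]: det = old_det + (v - -4) * C_11
Cofactor C_11 = -1
Want det = 0: 6 + (v - -4) * -1 = 0
  (v - -4) = -6 / -1 = 6
  v = -4 + (6) = 2

Answer: 2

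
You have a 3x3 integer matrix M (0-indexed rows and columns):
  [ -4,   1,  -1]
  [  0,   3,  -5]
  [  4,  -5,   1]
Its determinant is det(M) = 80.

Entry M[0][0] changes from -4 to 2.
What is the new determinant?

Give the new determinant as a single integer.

Answer: -52

Derivation:
det is linear in row 0: changing M[0][0] by delta changes det by delta * cofactor(0,0).
Cofactor C_00 = (-1)^(0+0) * minor(0,0) = -22
Entry delta = 2 - -4 = 6
Det delta = 6 * -22 = -132
New det = 80 + -132 = -52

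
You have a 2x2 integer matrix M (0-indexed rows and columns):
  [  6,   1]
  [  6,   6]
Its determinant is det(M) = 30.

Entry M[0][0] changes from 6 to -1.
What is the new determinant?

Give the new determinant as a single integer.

det is linear in row 0: changing M[0][0] by delta changes det by delta * cofactor(0,0).
Cofactor C_00 = (-1)^(0+0) * minor(0,0) = 6
Entry delta = -1 - 6 = -7
Det delta = -7 * 6 = -42
New det = 30 + -42 = -12

Answer: -12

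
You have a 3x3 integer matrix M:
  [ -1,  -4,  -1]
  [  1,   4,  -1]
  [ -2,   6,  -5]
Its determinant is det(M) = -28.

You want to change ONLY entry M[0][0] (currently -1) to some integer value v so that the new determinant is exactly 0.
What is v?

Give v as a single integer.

det is linear in entry M[0][0]: det = old_det + (v - -1) * C_00
Cofactor C_00 = -14
Want det = 0: -28 + (v - -1) * -14 = 0
  (v - -1) = 28 / -14 = -2
  v = -1 + (-2) = -3

Answer: -3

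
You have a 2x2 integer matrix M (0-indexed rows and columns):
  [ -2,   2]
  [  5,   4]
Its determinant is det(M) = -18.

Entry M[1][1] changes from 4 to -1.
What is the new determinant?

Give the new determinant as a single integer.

Answer: -8

Derivation:
det is linear in row 1: changing M[1][1] by delta changes det by delta * cofactor(1,1).
Cofactor C_11 = (-1)^(1+1) * minor(1,1) = -2
Entry delta = -1 - 4 = -5
Det delta = -5 * -2 = 10
New det = -18 + 10 = -8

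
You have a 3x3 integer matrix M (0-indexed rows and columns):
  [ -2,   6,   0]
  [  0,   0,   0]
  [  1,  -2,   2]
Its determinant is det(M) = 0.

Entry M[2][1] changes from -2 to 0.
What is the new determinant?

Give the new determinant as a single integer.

det is linear in row 2: changing M[2][1] by delta changes det by delta * cofactor(2,1).
Cofactor C_21 = (-1)^(2+1) * minor(2,1) = 0
Entry delta = 0 - -2 = 2
Det delta = 2 * 0 = 0
New det = 0 + 0 = 0

Answer: 0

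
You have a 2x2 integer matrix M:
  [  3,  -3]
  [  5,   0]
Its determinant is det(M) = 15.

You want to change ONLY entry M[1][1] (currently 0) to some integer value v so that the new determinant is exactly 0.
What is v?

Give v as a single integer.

Answer: -5

Derivation:
det is linear in entry M[1][1]: det = old_det + (v - 0) * C_11
Cofactor C_11 = 3
Want det = 0: 15 + (v - 0) * 3 = 0
  (v - 0) = -15 / 3 = -5
  v = 0 + (-5) = -5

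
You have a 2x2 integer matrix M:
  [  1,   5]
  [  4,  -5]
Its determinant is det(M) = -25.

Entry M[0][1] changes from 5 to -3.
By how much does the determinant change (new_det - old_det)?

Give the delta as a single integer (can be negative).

Answer: 32

Derivation:
Cofactor C_01 = -4
Entry delta = -3 - 5 = -8
Det delta = entry_delta * cofactor = -8 * -4 = 32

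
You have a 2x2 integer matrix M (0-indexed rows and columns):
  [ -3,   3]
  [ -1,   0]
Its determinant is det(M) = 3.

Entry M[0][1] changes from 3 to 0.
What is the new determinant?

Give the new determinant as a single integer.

det is linear in row 0: changing M[0][1] by delta changes det by delta * cofactor(0,1).
Cofactor C_01 = (-1)^(0+1) * minor(0,1) = 1
Entry delta = 0 - 3 = -3
Det delta = -3 * 1 = -3
New det = 3 + -3 = 0

Answer: 0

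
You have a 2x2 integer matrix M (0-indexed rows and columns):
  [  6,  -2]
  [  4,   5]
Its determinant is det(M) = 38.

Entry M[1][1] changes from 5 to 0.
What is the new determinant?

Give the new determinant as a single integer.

Answer: 8

Derivation:
det is linear in row 1: changing M[1][1] by delta changes det by delta * cofactor(1,1).
Cofactor C_11 = (-1)^(1+1) * minor(1,1) = 6
Entry delta = 0 - 5 = -5
Det delta = -5 * 6 = -30
New det = 38 + -30 = 8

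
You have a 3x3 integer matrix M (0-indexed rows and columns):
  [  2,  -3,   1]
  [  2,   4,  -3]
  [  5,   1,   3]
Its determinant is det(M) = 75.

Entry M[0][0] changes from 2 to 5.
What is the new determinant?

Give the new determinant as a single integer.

Answer: 120

Derivation:
det is linear in row 0: changing M[0][0] by delta changes det by delta * cofactor(0,0).
Cofactor C_00 = (-1)^(0+0) * minor(0,0) = 15
Entry delta = 5 - 2 = 3
Det delta = 3 * 15 = 45
New det = 75 + 45 = 120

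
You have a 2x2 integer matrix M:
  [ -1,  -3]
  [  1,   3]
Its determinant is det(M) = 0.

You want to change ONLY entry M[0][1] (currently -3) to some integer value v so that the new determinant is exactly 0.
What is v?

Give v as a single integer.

Answer: -3

Derivation:
det is linear in entry M[0][1]: det = old_det + (v - -3) * C_01
Cofactor C_01 = -1
Want det = 0: 0 + (v - -3) * -1 = 0
  (v - -3) = 0 / -1 = 0
  v = -3 + (0) = -3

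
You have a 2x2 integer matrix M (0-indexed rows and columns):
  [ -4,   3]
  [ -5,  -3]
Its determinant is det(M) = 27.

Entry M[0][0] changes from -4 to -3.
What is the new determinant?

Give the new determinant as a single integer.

Answer: 24

Derivation:
det is linear in row 0: changing M[0][0] by delta changes det by delta * cofactor(0,0).
Cofactor C_00 = (-1)^(0+0) * minor(0,0) = -3
Entry delta = -3 - -4 = 1
Det delta = 1 * -3 = -3
New det = 27 + -3 = 24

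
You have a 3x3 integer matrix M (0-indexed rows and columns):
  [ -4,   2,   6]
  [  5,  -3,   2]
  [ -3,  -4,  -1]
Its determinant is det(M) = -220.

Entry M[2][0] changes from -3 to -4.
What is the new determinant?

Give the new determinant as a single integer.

det is linear in row 2: changing M[2][0] by delta changes det by delta * cofactor(2,0).
Cofactor C_20 = (-1)^(2+0) * minor(2,0) = 22
Entry delta = -4 - -3 = -1
Det delta = -1 * 22 = -22
New det = -220 + -22 = -242

Answer: -242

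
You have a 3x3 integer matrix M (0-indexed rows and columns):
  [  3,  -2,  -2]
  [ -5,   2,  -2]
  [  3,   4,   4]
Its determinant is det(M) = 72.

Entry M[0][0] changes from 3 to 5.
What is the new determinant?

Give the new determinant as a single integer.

det is linear in row 0: changing M[0][0] by delta changes det by delta * cofactor(0,0).
Cofactor C_00 = (-1)^(0+0) * minor(0,0) = 16
Entry delta = 5 - 3 = 2
Det delta = 2 * 16 = 32
New det = 72 + 32 = 104

Answer: 104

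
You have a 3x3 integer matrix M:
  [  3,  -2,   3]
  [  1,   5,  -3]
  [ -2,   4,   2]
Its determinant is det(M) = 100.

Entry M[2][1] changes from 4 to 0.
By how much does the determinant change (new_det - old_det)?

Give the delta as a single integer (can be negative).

Cofactor C_21 = 12
Entry delta = 0 - 4 = -4
Det delta = entry_delta * cofactor = -4 * 12 = -48

Answer: -48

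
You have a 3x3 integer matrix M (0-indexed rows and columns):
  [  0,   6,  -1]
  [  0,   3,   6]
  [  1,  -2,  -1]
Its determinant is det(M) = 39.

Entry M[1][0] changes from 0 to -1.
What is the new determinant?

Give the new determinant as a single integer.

Answer: 31

Derivation:
det is linear in row 1: changing M[1][0] by delta changes det by delta * cofactor(1,0).
Cofactor C_10 = (-1)^(1+0) * minor(1,0) = 8
Entry delta = -1 - 0 = -1
Det delta = -1 * 8 = -8
New det = 39 + -8 = 31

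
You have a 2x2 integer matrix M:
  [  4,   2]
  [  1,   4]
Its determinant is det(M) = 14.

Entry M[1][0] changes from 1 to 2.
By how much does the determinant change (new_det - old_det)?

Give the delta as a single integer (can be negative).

Answer: -2

Derivation:
Cofactor C_10 = -2
Entry delta = 2 - 1 = 1
Det delta = entry_delta * cofactor = 1 * -2 = -2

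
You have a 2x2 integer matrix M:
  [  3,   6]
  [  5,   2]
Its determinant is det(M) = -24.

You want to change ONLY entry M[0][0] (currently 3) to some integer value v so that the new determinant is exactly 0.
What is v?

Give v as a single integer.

det is linear in entry M[0][0]: det = old_det + (v - 3) * C_00
Cofactor C_00 = 2
Want det = 0: -24 + (v - 3) * 2 = 0
  (v - 3) = 24 / 2 = 12
  v = 3 + (12) = 15

Answer: 15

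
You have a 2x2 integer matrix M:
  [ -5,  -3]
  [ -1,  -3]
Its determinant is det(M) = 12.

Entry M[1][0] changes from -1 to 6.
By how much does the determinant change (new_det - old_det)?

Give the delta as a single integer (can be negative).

Answer: 21

Derivation:
Cofactor C_10 = 3
Entry delta = 6 - -1 = 7
Det delta = entry_delta * cofactor = 7 * 3 = 21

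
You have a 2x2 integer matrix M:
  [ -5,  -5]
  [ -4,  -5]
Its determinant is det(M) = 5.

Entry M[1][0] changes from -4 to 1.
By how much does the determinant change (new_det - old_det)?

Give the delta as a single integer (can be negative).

Answer: 25

Derivation:
Cofactor C_10 = 5
Entry delta = 1 - -4 = 5
Det delta = entry_delta * cofactor = 5 * 5 = 25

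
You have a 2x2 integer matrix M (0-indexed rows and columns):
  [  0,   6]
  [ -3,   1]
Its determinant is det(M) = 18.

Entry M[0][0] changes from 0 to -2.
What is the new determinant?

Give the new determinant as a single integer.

det is linear in row 0: changing M[0][0] by delta changes det by delta * cofactor(0,0).
Cofactor C_00 = (-1)^(0+0) * minor(0,0) = 1
Entry delta = -2 - 0 = -2
Det delta = -2 * 1 = -2
New det = 18 + -2 = 16

Answer: 16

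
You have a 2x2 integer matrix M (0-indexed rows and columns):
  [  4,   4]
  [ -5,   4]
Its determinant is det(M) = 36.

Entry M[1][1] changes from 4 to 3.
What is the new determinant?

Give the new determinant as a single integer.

Answer: 32

Derivation:
det is linear in row 1: changing M[1][1] by delta changes det by delta * cofactor(1,1).
Cofactor C_11 = (-1)^(1+1) * minor(1,1) = 4
Entry delta = 3 - 4 = -1
Det delta = -1 * 4 = -4
New det = 36 + -4 = 32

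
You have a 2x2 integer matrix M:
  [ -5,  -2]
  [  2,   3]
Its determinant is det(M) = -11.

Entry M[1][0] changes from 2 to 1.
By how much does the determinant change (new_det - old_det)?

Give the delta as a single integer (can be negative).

Cofactor C_10 = 2
Entry delta = 1 - 2 = -1
Det delta = entry_delta * cofactor = -1 * 2 = -2

Answer: -2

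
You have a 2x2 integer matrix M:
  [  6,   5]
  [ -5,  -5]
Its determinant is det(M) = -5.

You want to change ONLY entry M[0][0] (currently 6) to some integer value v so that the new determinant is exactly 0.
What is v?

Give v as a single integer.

det is linear in entry M[0][0]: det = old_det + (v - 6) * C_00
Cofactor C_00 = -5
Want det = 0: -5 + (v - 6) * -5 = 0
  (v - 6) = 5 / -5 = -1
  v = 6 + (-1) = 5

Answer: 5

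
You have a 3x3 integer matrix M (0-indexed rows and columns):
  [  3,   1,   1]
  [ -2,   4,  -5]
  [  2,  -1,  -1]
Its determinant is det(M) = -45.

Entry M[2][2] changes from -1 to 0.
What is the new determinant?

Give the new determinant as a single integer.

det is linear in row 2: changing M[2][2] by delta changes det by delta * cofactor(2,2).
Cofactor C_22 = (-1)^(2+2) * minor(2,2) = 14
Entry delta = 0 - -1 = 1
Det delta = 1 * 14 = 14
New det = -45 + 14 = -31

Answer: -31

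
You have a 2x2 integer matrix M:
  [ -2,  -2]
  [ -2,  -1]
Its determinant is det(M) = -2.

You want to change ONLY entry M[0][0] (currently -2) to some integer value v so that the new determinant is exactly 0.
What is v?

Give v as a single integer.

Answer: -4

Derivation:
det is linear in entry M[0][0]: det = old_det + (v - -2) * C_00
Cofactor C_00 = -1
Want det = 0: -2 + (v - -2) * -1 = 0
  (v - -2) = 2 / -1 = -2
  v = -2 + (-2) = -4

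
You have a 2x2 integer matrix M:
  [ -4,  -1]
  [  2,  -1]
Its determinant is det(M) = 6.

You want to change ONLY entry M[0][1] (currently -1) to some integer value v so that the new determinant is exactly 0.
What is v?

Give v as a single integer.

det is linear in entry M[0][1]: det = old_det + (v - -1) * C_01
Cofactor C_01 = -2
Want det = 0: 6 + (v - -1) * -2 = 0
  (v - -1) = -6 / -2 = 3
  v = -1 + (3) = 2

Answer: 2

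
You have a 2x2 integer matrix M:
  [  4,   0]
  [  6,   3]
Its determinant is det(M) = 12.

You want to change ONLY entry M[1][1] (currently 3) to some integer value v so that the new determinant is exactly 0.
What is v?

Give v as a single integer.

det is linear in entry M[1][1]: det = old_det + (v - 3) * C_11
Cofactor C_11 = 4
Want det = 0: 12 + (v - 3) * 4 = 0
  (v - 3) = -12 / 4 = -3
  v = 3 + (-3) = 0

Answer: 0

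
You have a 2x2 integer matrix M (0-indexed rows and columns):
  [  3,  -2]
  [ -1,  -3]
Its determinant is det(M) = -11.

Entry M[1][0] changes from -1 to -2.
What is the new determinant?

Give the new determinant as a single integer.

det is linear in row 1: changing M[1][0] by delta changes det by delta * cofactor(1,0).
Cofactor C_10 = (-1)^(1+0) * minor(1,0) = 2
Entry delta = -2 - -1 = -1
Det delta = -1 * 2 = -2
New det = -11 + -2 = -13

Answer: -13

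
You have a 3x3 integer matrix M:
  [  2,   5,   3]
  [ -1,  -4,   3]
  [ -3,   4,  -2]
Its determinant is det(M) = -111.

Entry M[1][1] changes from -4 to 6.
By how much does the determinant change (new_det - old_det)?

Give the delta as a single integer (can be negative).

Answer: 50

Derivation:
Cofactor C_11 = 5
Entry delta = 6 - -4 = 10
Det delta = entry_delta * cofactor = 10 * 5 = 50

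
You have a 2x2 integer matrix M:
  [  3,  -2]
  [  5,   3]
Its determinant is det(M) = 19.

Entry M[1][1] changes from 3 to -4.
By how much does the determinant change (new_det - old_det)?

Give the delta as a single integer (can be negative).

Cofactor C_11 = 3
Entry delta = -4 - 3 = -7
Det delta = entry_delta * cofactor = -7 * 3 = -21

Answer: -21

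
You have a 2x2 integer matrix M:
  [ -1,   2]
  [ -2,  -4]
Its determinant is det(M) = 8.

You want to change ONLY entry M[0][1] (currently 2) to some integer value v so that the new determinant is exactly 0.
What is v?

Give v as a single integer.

Answer: -2

Derivation:
det is linear in entry M[0][1]: det = old_det + (v - 2) * C_01
Cofactor C_01 = 2
Want det = 0: 8 + (v - 2) * 2 = 0
  (v - 2) = -8 / 2 = -4
  v = 2 + (-4) = -2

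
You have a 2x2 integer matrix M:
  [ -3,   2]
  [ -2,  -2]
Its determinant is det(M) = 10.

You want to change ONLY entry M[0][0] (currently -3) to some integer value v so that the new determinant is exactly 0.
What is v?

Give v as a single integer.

det is linear in entry M[0][0]: det = old_det + (v - -3) * C_00
Cofactor C_00 = -2
Want det = 0: 10 + (v - -3) * -2 = 0
  (v - -3) = -10 / -2 = 5
  v = -3 + (5) = 2

Answer: 2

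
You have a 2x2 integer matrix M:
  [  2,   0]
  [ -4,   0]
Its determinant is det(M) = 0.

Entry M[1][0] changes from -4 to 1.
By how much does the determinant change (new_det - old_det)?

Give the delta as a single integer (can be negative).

Cofactor C_10 = 0
Entry delta = 1 - -4 = 5
Det delta = entry_delta * cofactor = 5 * 0 = 0

Answer: 0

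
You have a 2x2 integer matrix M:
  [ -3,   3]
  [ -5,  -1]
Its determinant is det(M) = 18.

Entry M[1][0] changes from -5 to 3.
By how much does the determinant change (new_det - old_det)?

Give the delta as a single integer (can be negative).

Answer: -24

Derivation:
Cofactor C_10 = -3
Entry delta = 3 - -5 = 8
Det delta = entry_delta * cofactor = 8 * -3 = -24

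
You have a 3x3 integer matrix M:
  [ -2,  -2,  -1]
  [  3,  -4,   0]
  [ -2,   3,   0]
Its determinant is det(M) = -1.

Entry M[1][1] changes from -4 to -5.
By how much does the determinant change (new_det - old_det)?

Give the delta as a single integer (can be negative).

Cofactor C_11 = -2
Entry delta = -5 - -4 = -1
Det delta = entry_delta * cofactor = -1 * -2 = 2

Answer: 2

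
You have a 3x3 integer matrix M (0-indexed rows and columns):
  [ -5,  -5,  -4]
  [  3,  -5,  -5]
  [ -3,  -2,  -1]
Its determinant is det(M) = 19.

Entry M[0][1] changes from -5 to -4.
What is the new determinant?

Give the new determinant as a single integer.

det is linear in row 0: changing M[0][1] by delta changes det by delta * cofactor(0,1).
Cofactor C_01 = (-1)^(0+1) * minor(0,1) = 18
Entry delta = -4 - -5 = 1
Det delta = 1 * 18 = 18
New det = 19 + 18 = 37

Answer: 37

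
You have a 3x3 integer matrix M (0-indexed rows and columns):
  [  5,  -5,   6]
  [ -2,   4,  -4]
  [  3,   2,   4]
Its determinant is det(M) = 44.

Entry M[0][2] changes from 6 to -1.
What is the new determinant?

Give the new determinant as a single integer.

det is linear in row 0: changing M[0][2] by delta changes det by delta * cofactor(0,2).
Cofactor C_02 = (-1)^(0+2) * minor(0,2) = -16
Entry delta = -1 - 6 = -7
Det delta = -7 * -16 = 112
New det = 44 + 112 = 156

Answer: 156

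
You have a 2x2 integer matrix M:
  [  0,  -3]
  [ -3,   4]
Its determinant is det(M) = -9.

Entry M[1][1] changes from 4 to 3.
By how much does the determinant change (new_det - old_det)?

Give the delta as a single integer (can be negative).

Answer: 0

Derivation:
Cofactor C_11 = 0
Entry delta = 3 - 4 = -1
Det delta = entry_delta * cofactor = -1 * 0 = 0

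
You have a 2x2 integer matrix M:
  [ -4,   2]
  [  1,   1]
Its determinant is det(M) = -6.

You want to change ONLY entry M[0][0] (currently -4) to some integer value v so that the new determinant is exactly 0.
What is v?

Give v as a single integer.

Answer: 2

Derivation:
det is linear in entry M[0][0]: det = old_det + (v - -4) * C_00
Cofactor C_00 = 1
Want det = 0: -6 + (v - -4) * 1 = 0
  (v - -4) = 6 / 1 = 6
  v = -4 + (6) = 2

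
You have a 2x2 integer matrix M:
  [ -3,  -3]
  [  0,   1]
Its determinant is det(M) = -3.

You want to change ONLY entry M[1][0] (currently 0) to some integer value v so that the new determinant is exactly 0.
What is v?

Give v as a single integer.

det is linear in entry M[1][0]: det = old_det + (v - 0) * C_10
Cofactor C_10 = 3
Want det = 0: -3 + (v - 0) * 3 = 0
  (v - 0) = 3 / 3 = 1
  v = 0 + (1) = 1

Answer: 1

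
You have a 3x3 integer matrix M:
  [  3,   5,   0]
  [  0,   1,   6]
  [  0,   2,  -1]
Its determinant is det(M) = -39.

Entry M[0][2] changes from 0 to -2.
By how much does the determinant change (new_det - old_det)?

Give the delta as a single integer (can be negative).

Answer: 0

Derivation:
Cofactor C_02 = 0
Entry delta = -2 - 0 = -2
Det delta = entry_delta * cofactor = -2 * 0 = 0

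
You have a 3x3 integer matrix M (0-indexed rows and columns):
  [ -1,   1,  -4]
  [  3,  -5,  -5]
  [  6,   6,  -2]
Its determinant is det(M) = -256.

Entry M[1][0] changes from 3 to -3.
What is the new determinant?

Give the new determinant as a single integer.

Answer: -124

Derivation:
det is linear in row 1: changing M[1][0] by delta changes det by delta * cofactor(1,0).
Cofactor C_10 = (-1)^(1+0) * minor(1,0) = -22
Entry delta = -3 - 3 = -6
Det delta = -6 * -22 = 132
New det = -256 + 132 = -124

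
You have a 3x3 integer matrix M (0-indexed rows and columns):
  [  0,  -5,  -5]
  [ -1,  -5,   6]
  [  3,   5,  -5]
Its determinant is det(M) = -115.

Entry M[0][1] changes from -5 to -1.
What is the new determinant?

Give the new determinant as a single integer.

det is linear in row 0: changing M[0][1] by delta changes det by delta * cofactor(0,1).
Cofactor C_01 = (-1)^(0+1) * minor(0,1) = 13
Entry delta = -1 - -5 = 4
Det delta = 4 * 13 = 52
New det = -115 + 52 = -63

Answer: -63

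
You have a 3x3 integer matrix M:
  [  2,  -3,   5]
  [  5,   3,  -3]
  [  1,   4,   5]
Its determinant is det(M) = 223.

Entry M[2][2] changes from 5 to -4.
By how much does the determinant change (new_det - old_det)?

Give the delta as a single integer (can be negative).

Cofactor C_22 = 21
Entry delta = -4 - 5 = -9
Det delta = entry_delta * cofactor = -9 * 21 = -189

Answer: -189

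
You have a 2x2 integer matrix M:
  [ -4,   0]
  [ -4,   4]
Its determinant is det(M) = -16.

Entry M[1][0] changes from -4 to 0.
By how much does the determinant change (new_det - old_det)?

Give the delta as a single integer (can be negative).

Answer: 0

Derivation:
Cofactor C_10 = 0
Entry delta = 0 - -4 = 4
Det delta = entry_delta * cofactor = 4 * 0 = 0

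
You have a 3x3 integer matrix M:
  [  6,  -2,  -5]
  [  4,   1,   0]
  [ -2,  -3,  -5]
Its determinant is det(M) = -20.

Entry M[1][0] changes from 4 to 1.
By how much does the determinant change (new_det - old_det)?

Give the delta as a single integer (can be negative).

Cofactor C_10 = 5
Entry delta = 1 - 4 = -3
Det delta = entry_delta * cofactor = -3 * 5 = -15

Answer: -15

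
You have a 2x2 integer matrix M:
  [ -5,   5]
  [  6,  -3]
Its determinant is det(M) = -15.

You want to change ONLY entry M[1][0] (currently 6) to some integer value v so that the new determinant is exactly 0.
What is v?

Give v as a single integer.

Answer: 3

Derivation:
det is linear in entry M[1][0]: det = old_det + (v - 6) * C_10
Cofactor C_10 = -5
Want det = 0: -15 + (v - 6) * -5 = 0
  (v - 6) = 15 / -5 = -3
  v = 6 + (-3) = 3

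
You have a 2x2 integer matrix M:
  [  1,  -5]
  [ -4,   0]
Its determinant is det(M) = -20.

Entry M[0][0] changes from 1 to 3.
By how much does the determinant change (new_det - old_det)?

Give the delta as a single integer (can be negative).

Cofactor C_00 = 0
Entry delta = 3 - 1 = 2
Det delta = entry_delta * cofactor = 2 * 0 = 0

Answer: 0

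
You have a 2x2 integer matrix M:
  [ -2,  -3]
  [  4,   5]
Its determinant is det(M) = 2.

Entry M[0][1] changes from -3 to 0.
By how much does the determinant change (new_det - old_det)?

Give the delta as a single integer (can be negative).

Cofactor C_01 = -4
Entry delta = 0 - -3 = 3
Det delta = entry_delta * cofactor = 3 * -4 = -12

Answer: -12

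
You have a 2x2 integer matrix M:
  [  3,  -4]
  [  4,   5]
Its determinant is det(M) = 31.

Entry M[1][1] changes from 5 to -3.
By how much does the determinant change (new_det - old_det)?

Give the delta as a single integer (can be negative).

Cofactor C_11 = 3
Entry delta = -3 - 5 = -8
Det delta = entry_delta * cofactor = -8 * 3 = -24

Answer: -24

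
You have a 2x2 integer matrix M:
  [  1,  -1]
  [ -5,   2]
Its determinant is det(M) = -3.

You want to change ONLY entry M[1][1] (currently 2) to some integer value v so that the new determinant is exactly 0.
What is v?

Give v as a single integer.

Answer: 5

Derivation:
det is linear in entry M[1][1]: det = old_det + (v - 2) * C_11
Cofactor C_11 = 1
Want det = 0: -3 + (v - 2) * 1 = 0
  (v - 2) = 3 / 1 = 3
  v = 2 + (3) = 5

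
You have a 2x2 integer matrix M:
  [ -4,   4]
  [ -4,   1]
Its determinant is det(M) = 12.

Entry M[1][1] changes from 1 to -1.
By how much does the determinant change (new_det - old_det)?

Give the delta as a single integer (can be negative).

Answer: 8

Derivation:
Cofactor C_11 = -4
Entry delta = -1 - 1 = -2
Det delta = entry_delta * cofactor = -2 * -4 = 8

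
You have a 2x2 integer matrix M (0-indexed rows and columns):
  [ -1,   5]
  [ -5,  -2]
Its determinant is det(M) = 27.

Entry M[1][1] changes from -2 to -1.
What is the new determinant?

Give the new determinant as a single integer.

det is linear in row 1: changing M[1][1] by delta changes det by delta * cofactor(1,1).
Cofactor C_11 = (-1)^(1+1) * minor(1,1) = -1
Entry delta = -1 - -2 = 1
Det delta = 1 * -1 = -1
New det = 27 + -1 = 26

Answer: 26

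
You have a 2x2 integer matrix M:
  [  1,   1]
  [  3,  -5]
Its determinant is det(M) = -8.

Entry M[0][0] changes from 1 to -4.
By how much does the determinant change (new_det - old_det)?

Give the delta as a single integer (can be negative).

Cofactor C_00 = -5
Entry delta = -4 - 1 = -5
Det delta = entry_delta * cofactor = -5 * -5 = 25

Answer: 25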